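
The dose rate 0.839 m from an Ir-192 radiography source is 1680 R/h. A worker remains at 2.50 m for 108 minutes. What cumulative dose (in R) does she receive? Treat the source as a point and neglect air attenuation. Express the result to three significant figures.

Intensity scales as (d₁/d₂)², so rate at 2.50 m:
1680 × (0.839/2.50)² = 1680 × 0.1126 = 189.2 R/h.
Dose = rate × time = 189.2 R/h × 1.800 h = 340.6 R.

341 R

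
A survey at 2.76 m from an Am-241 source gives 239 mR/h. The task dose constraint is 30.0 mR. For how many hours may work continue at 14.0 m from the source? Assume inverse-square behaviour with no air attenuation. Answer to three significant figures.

Since intensity falls as 1/r², rate at 14.0 m:
239 × (2.76/14.0)² = 239 × 0.03887 = 9.290 mR/h.
Stay time = 30.0 mR ÷ 9.290 mR/h = 3.229 h.

3.23 h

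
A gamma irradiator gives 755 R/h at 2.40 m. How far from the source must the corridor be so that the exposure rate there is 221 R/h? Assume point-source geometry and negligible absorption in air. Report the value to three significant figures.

By the inverse-square law, d₂ = d₁·√(I₁/I₂).
I₁/I₂ = 755/221 = 3.416, so d₂ = 2.40 × √3.416 = 4.436 m.

4.44 m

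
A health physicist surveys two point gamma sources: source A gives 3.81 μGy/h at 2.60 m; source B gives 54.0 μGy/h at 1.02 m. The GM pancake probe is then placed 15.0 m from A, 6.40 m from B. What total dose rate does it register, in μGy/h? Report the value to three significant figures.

1.49 μGy/h

Each source contributes Iᵢ·(dᵢ/rᵢ)²; contributions add.
A: 3.81 × (2.60/15.0)² = 0.1145 μGy/h
B: 54.0 × (1.02/6.40)² = 1.372 μGy/h
Total = 0.1145 + 1.372 = 1.487 μGy/h.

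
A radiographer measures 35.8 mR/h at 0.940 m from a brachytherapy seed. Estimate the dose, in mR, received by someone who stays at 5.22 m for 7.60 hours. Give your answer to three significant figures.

Intensity scales as (d₁/d₂)², so rate at 5.22 m:
35.8 × (0.940/5.22)² = 35.8 × 0.03243 = 1.161 mR/h.
Dose = rate × time = 1.161 mR/h × 7.600 h = 8.824 mR.

8.82 mR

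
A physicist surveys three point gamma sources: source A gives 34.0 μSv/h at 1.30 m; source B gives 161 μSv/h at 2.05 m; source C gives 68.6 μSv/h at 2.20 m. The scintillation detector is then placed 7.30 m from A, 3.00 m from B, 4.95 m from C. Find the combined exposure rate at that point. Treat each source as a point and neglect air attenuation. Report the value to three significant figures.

Each source contributes Iᵢ·(dᵢ/rᵢ)²; contributions add.
A: 34.0 × (1.30/7.30)² = 1.078 μSv/h
B: 161 × (2.05/3.00)² = 75.18 μSv/h
C: 68.6 × (2.20/4.95)² = 13.55 μSv/h
Total = 1.078 + 75.18 + 13.55 = 89.81 μSv/h.

89.8 μSv/h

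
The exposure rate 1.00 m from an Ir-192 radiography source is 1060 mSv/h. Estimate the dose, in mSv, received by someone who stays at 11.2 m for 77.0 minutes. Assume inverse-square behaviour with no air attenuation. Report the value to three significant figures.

10.8 mSv

Since intensity falls as 1/r², rate at 11.2 m:
(1.00/11.2)² = 0.007972, so 1060 × 0.007972 = 8.450 mSv/h.
Dose = rate × time = 8.450 mSv/h × 1.283 h = 10.84 mSv.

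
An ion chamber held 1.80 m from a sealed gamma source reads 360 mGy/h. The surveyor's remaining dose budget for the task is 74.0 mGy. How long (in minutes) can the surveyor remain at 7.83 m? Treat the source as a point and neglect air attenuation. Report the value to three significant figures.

233 min

Applying the 1/r² law, rate at 7.83 m:
360 × (1.80/7.83)² = 360 × 0.05285 = 19.03 mGy/h.
Stay time = 74.0 mGy ÷ 19.03 mGy/h = 3.889 h = 233.3 min.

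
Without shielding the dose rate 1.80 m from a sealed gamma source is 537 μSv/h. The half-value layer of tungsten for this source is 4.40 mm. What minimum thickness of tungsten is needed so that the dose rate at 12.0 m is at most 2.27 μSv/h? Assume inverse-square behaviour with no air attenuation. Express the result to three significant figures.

At 12.0 m, distance alone gives (1.80/12.0)² = 0.02250, so 537 × 0.02250 = 12.08 μSv/h.
Further attenuation needed: 12.08/2.27 = 5.322.
n = log₂(5.322) = 2.412 half-value layers.
Thickness = 2.412 × 4.40 mm = 10.61 mm.

10.6 mm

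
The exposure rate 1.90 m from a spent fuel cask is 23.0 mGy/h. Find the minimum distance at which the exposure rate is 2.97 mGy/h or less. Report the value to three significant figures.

Intensity scales as (d₁/d₂)², so d₂ = d₁·√(I₁/I₂).
I₁/I₂ = 23.0/2.97 = 7.744, so d₂ = 1.90 × √7.744 = 5.287 m.

5.29 m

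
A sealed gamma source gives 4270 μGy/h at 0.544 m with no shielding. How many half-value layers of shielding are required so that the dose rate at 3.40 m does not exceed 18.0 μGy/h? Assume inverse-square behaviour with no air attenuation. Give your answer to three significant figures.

2.60 half-value layers

At 3.40 m, distance alone gives (0.544/3.40)² = 0.02560, so 4270 × 0.02560 = 109.3 μGy/h.
Further attenuation needed: 109.3/18.0 = 6.072.
n = log₂(6.072) = 2.602 half-value layers.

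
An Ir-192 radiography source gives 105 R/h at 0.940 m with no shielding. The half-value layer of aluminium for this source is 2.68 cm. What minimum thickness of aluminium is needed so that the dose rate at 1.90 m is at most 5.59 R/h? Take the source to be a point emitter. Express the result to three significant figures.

At 1.90 m, distance alone gives (0.940/1.90)² = 0.2448, so 105 × 0.2448 = 25.70 R/h.
Further attenuation needed: 25.70/5.59 = 4.597.
n = log₂(4.597) = 2.201 half-value layers.
Thickness = 2.201 × 2.68 cm = 5.899 cm.

5.90 cm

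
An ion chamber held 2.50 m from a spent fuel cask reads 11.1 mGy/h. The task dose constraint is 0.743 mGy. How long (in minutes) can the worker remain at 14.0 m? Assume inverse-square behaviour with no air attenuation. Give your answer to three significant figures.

126 min

Since intensity falls as 1/r², rate at 14.0 m:
(2.50/14.0)² = 0.03189, so 11.1 × 0.03189 = 0.3540 mGy/h.
Stay time = 0.743 mGy ÷ 0.3540 mGy/h = 2.099 h = 125.9 min.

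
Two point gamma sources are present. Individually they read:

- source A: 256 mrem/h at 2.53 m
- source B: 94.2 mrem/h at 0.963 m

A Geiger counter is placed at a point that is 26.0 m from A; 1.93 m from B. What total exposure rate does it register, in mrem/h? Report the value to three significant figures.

Each source contributes Iᵢ·(dᵢ/rᵢ)²; contributions add.
A: 256 × (2.53/26.0)² = 2.424 mrem/h
B: 94.2 × (0.963/1.93)² = 23.45 mrem/h
Total = 2.424 + 23.45 = 25.87 mrem/h.

25.9 mrem/h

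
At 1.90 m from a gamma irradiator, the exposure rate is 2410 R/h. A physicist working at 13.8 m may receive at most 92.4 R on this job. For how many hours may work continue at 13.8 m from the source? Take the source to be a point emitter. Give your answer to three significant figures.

Using I₁d₁² = I₂d₂², rate at 13.8 m:
2410 × (1.90/13.8)² = 2410 × 0.01896 = 45.69 R/h.
Stay time = 92.4 R ÷ 45.69 R/h = 2.022 h.

2.02 h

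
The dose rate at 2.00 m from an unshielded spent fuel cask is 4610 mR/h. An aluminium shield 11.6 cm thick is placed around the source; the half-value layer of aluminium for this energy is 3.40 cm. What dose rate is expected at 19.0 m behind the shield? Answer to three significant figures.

4.80 mR/h

Distance alone: (2.00/19.0)² = 0.01108, so 4610 × 0.01108 = 51.08 mR/h.
Shield: 11.6/3.40 = 3.412 half-value layers → attenuation 2^(−3.412) = 0.09395.
Combined: 51.08 × 0.09395 = 4.799 mR/h.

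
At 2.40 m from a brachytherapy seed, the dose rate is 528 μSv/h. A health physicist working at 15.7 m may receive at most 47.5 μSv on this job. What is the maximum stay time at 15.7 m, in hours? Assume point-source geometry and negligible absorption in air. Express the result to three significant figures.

Using I₁d₁² = I₂d₂², rate at 15.7 m:
528 × (2.40/15.7)² = 528 × 0.02337 = 12.34 μSv/h.
Stay time = 47.5 μSv ÷ 12.34 μSv/h = 3.849 h.

3.85 h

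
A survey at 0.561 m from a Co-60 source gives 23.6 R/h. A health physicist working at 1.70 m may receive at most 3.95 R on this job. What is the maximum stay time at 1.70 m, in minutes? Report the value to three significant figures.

Applying the 1/r² law, rate at 1.70 m:
(0.561/1.70)² = 0.1089, so 23.6 × 0.1089 = 2.570 R/h.
Stay time = 3.95 R ÷ 2.570 R/h = 1.537 h = 92.22 min.

92.2 min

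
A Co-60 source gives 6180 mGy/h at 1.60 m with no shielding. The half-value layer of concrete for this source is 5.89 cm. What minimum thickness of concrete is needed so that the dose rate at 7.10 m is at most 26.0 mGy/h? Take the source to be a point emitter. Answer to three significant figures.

21.2 cm

At 7.10 m, distance alone gives (1.60/7.10)² = 0.05078, so 6180 × 0.05078 = 313.8 mGy/h.
Further attenuation needed: 313.8/26.0 = 12.07.
n = log₂(12.07) = 3.593 half-value layers.
Thickness = 3.593 × 5.89 cm = 21.16 cm.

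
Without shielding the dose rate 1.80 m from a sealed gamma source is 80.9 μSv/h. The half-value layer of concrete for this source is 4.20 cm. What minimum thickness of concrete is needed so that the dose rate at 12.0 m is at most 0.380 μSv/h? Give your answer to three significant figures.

9.49 cm

At 12.0 m, distance alone gives (1.80/12.0)² = 0.02250, so 80.9 × 0.02250 = 1.820 μSv/h.
Further attenuation needed: 1.820/0.380 = 4.789.
n = log₂(4.789) = 2.260 half-value layers.
Thickness = 2.260 × 4.20 cm = 9.492 cm.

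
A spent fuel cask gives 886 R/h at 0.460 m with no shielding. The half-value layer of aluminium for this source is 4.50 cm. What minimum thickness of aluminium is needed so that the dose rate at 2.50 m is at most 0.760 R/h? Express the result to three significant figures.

23.9 cm

At 2.50 m, distance alone gives 886 × (0.460/2.50)² = 886 × 0.03386 = 30.00 R/h.
Further attenuation needed: 30.00/0.760 = 39.47.
n = log₂(39.47) = 5.303 half-value layers.
Thickness = 5.303 × 4.50 cm = 23.86 cm.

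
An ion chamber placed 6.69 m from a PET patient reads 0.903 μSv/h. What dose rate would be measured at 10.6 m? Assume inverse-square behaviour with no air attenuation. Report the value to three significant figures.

Applying the 1/r² law, scaling from 6.69 m to 10.6 m:
0.903 × (6.69/10.6)² = 0.903 × 0.3983 = 0.3597 μSv/h.

0.360 μSv/h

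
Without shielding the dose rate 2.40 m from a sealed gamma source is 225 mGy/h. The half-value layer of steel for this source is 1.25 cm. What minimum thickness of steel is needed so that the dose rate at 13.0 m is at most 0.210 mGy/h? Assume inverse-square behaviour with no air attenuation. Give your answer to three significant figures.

6.49 cm

At 13.0 m, distance alone gives 225 × (2.40/13.0)² = 225 × 0.03408 = 7.668 mGy/h.
Further attenuation needed: 7.668/0.210 = 36.51.
n = log₂(36.51) = 5.190 half-value layers.
Thickness = 5.190 × 1.25 cm = 6.488 cm.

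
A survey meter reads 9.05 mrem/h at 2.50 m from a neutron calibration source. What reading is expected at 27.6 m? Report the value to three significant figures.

0.0743 mrem/h

Intensity scales as (d₁/d₂)², so the rate at 27.6 m is
(2.50/27.6)² = 0.008205, so 9.05 × 0.008205 = 0.07426 mrem/h.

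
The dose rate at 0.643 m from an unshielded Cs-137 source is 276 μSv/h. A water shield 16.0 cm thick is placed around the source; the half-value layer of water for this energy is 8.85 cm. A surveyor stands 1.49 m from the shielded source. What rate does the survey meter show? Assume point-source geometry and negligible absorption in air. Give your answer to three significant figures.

Distance alone: 276 × (0.643/1.49)² = 276 × 0.1862 = 51.39 μSv/h.
Shield: 16.0/8.85 = 1.808 half-value layers → attenuation 2^(−1.808) = 0.2856.
Combined: 51.39 × 0.2856 = 14.68 μSv/h.

14.7 μSv/h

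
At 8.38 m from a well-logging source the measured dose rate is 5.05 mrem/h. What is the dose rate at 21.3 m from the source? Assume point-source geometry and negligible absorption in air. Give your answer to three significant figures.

0.782 mrem/h

Since intensity falls as 1/r², scaling from 8.38 m to 21.3 m:
(8.38/21.3)² = 0.1548, so 5.05 × 0.1548 = 0.7817 mrem/h.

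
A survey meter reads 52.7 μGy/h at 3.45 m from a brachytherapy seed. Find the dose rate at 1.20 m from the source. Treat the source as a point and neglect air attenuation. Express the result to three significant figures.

436 μGy/h

Using I₁d₁² = I₂d₂², the rate at 1.20 m is
52.7 × (3.45/1.20)² = 52.7 × 8.266 = 435.6 μGy/h.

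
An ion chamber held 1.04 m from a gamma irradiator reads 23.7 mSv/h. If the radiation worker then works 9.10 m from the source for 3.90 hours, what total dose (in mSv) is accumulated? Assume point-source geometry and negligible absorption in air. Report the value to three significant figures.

Intensity scales as (d₁/d₂)², so rate at 9.10 m:
23.7 × (1.04/9.10)² = 23.7 × 0.01306 = 0.3095 mSv/h.
Dose = rate × time = 0.3095 mSv/h × 3.900 h = 1.207 mSv.

1.21 mSv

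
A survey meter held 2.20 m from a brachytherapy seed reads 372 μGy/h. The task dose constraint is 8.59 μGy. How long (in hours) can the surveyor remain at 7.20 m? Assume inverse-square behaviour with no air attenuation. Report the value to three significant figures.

Since intensity falls as 1/r², rate at 7.20 m:
372 × (2.20/7.20)² = 372 × 0.09336 = 34.73 μGy/h.
Stay time = 8.59 μGy ÷ 34.73 μGy/h = 0.2473 h.

0.247 h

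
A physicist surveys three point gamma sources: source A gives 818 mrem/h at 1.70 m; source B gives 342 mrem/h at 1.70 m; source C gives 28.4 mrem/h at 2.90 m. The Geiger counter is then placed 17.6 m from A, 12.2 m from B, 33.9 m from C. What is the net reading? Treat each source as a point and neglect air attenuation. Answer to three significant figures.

By superposition, sum each source's inverse-square contribution:
A: 818 × (1.70/17.6)² = 7.632 mrem/h
B: 342 × (1.70/12.2)² = 6.641 mrem/h
C: 28.4 × (2.90/33.9)² = 0.2078 mrem/h
Total = 7.632 + 6.641 + 0.2078 = 14.48 mrem/h.

14.5 mrem/h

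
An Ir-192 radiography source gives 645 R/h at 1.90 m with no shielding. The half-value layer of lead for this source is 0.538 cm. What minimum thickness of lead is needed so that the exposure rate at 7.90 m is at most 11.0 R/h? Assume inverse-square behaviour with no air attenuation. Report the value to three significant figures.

0.948 cm

At 7.90 m, distance alone gives (1.90/7.90)² = 0.05784, so 645 × 0.05784 = 37.31 R/h.
Further attenuation needed: 37.31/11.0 = 3.392.
n = log₂(3.392) = 1.762 half-value layers.
Thickness = 1.762 × 0.538 cm = 0.9480 cm.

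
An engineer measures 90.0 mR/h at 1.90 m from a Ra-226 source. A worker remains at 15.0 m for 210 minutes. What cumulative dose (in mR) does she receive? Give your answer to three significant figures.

5.05 mR

Applying the 1/r² law, rate at 15.0 m:
(1.90/15.0)² = 0.01604, so 90.0 × 0.01604 = 1.444 mR/h.
Dose = rate × time = 1.444 mR/h × 3.500 h = 5.054 mR.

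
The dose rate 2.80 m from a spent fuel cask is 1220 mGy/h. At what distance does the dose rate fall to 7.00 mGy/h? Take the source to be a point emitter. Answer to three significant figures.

37.0 m

By the inverse-square law, d₂ = d₁·√(I₁/I₂).
I₁/I₂ = 1220/7.00 = 174.3, so d₂ = 2.80 × √174.3 = 36.97 m.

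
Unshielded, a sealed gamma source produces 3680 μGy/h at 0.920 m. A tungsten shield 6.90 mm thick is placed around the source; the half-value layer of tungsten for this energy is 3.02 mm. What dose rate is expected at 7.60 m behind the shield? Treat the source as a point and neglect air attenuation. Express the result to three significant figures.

11.1 μGy/h

Distance alone: 3680 × (0.920/7.60)² = 3680 × 0.01465 = 53.91 μGy/h.
Shield: 6.90/3.02 = 2.285 half-value layers → attenuation 2^(−2.285) = 0.2052.
Combined: 53.91 × 0.2052 = 11.06 μGy/h.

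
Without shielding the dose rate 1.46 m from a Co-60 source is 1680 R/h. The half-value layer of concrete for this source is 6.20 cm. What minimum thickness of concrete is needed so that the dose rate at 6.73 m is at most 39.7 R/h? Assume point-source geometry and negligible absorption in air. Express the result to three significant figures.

At 6.73 m, distance alone gives 1680 × (1.46/6.73)² = 1680 × 0.04706 = 79.06 R/h.
Further attenuation needed: 79.06/39.7 = 1.991.
n = log₂(1.991) = 0.9935 half-value layers.
Thickness = 0.9935 × 6.20 cm = 6.160 cm.

6.16 cm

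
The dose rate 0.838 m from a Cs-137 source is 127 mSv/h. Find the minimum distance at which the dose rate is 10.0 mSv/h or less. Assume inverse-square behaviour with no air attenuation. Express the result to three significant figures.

2.99 m

Applying the 1/r² law, d₂ = d₁·√(I₁/I₂).
I₁/I₂ = 127/10.0 = 12.70, so d₂ = 0.838 × √12.70 = 2.986 m.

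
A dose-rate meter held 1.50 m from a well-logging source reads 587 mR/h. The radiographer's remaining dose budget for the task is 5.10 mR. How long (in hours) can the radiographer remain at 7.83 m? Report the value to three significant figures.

Applying the 1/r² law, rate at 7.83 m:
587 × (1.50/7.83)² = 587 × 0.03670 = 21.54 mR/h.
Stay time = 5.10 mR ÷ 21.54 mR/h = 0.2368 h.

0.237 h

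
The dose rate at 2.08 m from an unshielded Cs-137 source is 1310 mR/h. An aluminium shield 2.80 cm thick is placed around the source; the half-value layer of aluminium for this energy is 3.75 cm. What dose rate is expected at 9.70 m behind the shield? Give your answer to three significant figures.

Distance alone: (2.08/9.70)² = 0.04598, so 1310 × 0.04598 = 60.23 mR/h.
Shield: 2.80/3.75 = 0.7467 half-value layers → attenuation 2^(−0.7467) = 0.5960.
Combined: 60.23 × 0.5960 = 35.90 mR/h.

35.9 mR/h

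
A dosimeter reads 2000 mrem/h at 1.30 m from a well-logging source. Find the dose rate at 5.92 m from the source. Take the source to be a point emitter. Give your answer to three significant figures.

96.4 mrem/h

Intensity scales as (d₁/d₂)², so the rate at 5.92 m is
2000 × (1.30/5.92)² = 2000 × 0.04822 = 96.44 mrem/h.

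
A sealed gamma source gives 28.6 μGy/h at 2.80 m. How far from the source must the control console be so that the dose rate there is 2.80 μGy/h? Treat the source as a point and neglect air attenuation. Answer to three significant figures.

8.95 m

By the inverse-square law, d₂ = d₁·√(I₁/I₂).
I₁/I₂ = 28.6/2.80 = 10.21, so d₂ = 2.80 × √10.21 = 8.947 m.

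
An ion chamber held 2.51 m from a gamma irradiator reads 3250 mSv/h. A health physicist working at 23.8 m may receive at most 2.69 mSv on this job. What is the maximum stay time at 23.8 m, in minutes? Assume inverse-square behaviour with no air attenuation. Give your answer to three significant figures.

4.47 min

Applying the 1/r² law, rate at 23.8 m:
3250 × (2.51/23.8)² = 3250 × 0.01112 = 36.14 mSv/h.
Stay time = 2.69 mSv ÷ 36.14 mSv/h = 0.07443 h = 4.466 min.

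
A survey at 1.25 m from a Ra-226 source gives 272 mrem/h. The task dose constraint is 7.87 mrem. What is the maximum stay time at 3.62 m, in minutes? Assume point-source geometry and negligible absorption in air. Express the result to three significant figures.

14.6 min

Intensity scales as (d₁/d₂)², so rate at 3.62 m:
272 × (1.25/3.62)² = 272 × 0.1192 = 32.42 mrem/h.
Stay time = 7.87 mrem ÷ 32.42 mrem/h = 0.2428 h = 14.57 min.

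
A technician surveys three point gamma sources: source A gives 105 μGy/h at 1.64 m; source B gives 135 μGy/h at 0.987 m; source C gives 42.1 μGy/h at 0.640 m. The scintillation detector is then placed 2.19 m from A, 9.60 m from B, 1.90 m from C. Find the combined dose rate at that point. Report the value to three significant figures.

65.1 μGy/h

Each source contributes Iᵢ·(dᵢ/rᵢ)²; contributions add.
A: 105 × (1.64/2.19)² = 58.88 μGy/h
B: 135 × (0.987/9.60)² = 1.427 μGy/h
C: 42.1 × (0.640/1.90)² = 4.777 μGy/h
Total = 58.88 + 1.427 + 4.777 = 65.08 μGy/h.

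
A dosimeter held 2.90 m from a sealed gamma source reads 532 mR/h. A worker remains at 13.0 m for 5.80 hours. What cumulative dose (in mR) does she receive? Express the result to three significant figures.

154 mR

Applying the 1/r² law, rate at 13.0 m:
(2.90/13.0)² = 0.04976, so 532 × 0.04976 = 26.47 mR/h.
Dose = rate × time = 26.47 mR/h × 5.800 h = 153.5 mR.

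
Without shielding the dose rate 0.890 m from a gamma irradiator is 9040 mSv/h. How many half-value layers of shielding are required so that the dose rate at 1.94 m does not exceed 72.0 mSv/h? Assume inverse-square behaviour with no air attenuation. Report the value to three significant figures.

4.72 half-value layers

At 1.94 m, distance alone gives 9040 × (0.890/1.94)² = 9040 × 0.2105 = 1903 mSv/h.
Further attenuation needed: 1903/72.0 = 26.43.
n = log₂(26.43) = 4.724 half-value layers.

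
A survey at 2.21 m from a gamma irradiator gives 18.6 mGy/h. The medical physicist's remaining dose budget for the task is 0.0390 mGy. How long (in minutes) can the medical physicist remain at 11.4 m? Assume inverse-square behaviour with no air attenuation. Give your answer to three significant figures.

Since intensity falls as 1/r², rate at 11.4 m:
(2.21/11.4)² = 0.03758, so 18.6 × 0.03758 = 0.6990 mGy/h.
Stay time = 0.0390 mGy ÷ 0.6990 mGy/h = 0.05579 h = 3.347 min.

3.35 min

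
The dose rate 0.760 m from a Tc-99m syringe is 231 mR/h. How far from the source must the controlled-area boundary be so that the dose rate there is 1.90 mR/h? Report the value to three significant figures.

8.38 m

Using I₁d₁² = I₂d₂², d₂ = d₁·√(I₁/I₂).
I₁/I₂ = 231/1.90 = 121.6, so d₂ = 0.760 × √121.6 = 8.381 m.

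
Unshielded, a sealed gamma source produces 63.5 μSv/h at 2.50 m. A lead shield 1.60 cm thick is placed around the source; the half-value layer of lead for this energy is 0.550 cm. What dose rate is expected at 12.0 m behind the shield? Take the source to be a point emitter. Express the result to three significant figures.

Distance alone: (2.50/12.0)² = 0.04340, so 63.5 × 0.04340 = 2.756 μSv/h.
Shield: 1.60/0.550 = 2.909 half-value layers → attenuation 2^(−2.909) = 0.1331.
Combined: 2.756 × 0.1331 = 0.3668 μSv/h.

0.367 μSv/h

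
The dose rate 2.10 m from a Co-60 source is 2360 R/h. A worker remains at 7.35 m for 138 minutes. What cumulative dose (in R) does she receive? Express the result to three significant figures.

443 R

Intensity scales as (d₁/d₂)², so rate at 7.35 m:
(2.10/7.35)² = 0.08163, so 2360 × 0.08163 = 192.6 R/h.
Dose = rate × time = 192.6 R/h × 2.300 h = 443.0 R.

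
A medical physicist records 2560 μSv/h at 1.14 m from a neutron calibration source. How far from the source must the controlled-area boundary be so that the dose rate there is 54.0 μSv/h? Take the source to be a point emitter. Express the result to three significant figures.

7.85 m

Intensity scales as (d₁/d₂)², so d₂ = d₁·√(I₁/I₂).
I₁/I₂ = 2560/54.0 = 47.41, so d₂ = 1.14 × √47.41 = 7.849 m.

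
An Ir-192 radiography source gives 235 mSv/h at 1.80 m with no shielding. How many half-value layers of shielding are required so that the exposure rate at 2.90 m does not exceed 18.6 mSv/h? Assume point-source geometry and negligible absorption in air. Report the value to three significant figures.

At 2.90 m, distance alone gives (1.80/2.90)² = 0.3853, so 235 × 0.3853 = 90.55 mSv/h.
Further attenuation needed: 90.55/18.6 = 4.868.
n = log₂(4.868) = 2.283 half-value layers.

2.28 half-value layers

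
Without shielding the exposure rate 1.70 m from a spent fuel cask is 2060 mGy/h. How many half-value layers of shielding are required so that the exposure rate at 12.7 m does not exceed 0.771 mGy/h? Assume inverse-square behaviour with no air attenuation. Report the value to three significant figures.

At 12.7 m, distance alone gives 2060 × (1.70/12.7)² = 2060 × 0.01792 = 36.92 mGy/h.
Further attenuation needed: 36.92/0.771 = 47.89.
n = log₂(47.89) = 5.582 half-value layers.

5.58 half-value layers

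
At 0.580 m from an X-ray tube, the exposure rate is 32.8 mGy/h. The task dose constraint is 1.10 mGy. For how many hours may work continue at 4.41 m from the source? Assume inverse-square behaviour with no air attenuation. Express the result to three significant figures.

1.94 h

Using I₁d₁² = I₂d₂², rate at 4.41 m:
(0.580/4.41)² = 0.01730, so 32.8 × 0.01730 = 0.5674 mGy/h.
Stay time = 1.10 mGy ÷ 0.5674 mGy/h = 1.939 h.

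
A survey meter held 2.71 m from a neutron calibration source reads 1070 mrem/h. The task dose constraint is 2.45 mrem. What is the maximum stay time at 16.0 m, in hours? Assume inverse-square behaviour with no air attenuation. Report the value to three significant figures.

By the inverse-square law, rate at 16.0 m:
(2.71/16.0)² = 0.02869, so 1070 × 0.02869 = 30.70 mrem/h.
Stay time = 2.45 mrem ÷ 30.70 mrem/h = 0.07980 h.

0.0798 h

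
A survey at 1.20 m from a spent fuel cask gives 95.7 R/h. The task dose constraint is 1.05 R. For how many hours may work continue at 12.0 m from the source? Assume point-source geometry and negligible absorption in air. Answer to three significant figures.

1.10 h

Applying the 1/r² law, rate at 12.0 m:
95.7 × (1.20/12.0)² = 95.7 × 0.01000 = 0.9570 R/h.
Stay time = 1.05 R ÷ 0.9570 R/h = 1.097 h.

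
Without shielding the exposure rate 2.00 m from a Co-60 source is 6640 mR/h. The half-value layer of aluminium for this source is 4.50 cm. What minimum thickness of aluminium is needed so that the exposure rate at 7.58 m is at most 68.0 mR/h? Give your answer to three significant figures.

12.4 cm

At 7.58 m, distance alone gives 6640 × (2.00/7.58)² = 6640 × 0.06962 = 462.3 mR/h.
Further attenuation needed: 462.3/68.0 = 6.799.
n = log₂(6.799) = 2.765 half-value layers.
Thickness = 2.765 × 4.50 cm = 12.44 cm.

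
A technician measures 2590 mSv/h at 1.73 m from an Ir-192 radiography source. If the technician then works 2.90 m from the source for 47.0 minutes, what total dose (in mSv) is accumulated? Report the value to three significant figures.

Since intensity falls as 1/r², rate at 2.90 m:
2590 × (1.73/2.90)² = 2590 × 0.3559 = 921.8 mSv/h.
Dose = rate × time = 921.8 mSv/h × 0.7833 h = 722.0 mSv.

722 mSv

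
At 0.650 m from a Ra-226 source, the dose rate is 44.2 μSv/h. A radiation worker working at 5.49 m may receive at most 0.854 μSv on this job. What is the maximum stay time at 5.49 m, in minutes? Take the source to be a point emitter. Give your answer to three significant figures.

82.7 min

Since intensity falls as 1/r², rate at 5.49 m:
(0.650/5.49)² = 0.01402, so 44.2 × 0.01402 = 0.6197 μSv/h.
Stay time = 0.854 μSv ÷ 0.6197 μSv/h = 1.378 h = 82.68 min.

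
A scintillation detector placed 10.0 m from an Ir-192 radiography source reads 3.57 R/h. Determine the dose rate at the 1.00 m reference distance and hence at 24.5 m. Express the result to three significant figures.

Since intensity falls as 1/r²,
At 1.00 m: 3.57 × (10.0/1.00)² = 3.57 × 100.0 = 357.0 R/h
At 24.5 m: (1.00/24.5)² = 0.001666, so 357.0 × 0.001666 = 0.5948 R/h.

357 R/h; 0.595 R/h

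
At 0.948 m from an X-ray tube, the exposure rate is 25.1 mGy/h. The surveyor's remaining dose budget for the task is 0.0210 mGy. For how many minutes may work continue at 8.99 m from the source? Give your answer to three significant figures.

By the inverse-square law, rate at 8.99 m:
25.1 × (0.948/8.99)² = 25.1 × 0.01112 = 0.2791 mGy/h.
Stay time = 0.0210 mGy ÷ 0.2791 mGy/h = 0.07524 h = 4.514 min.

4.51 min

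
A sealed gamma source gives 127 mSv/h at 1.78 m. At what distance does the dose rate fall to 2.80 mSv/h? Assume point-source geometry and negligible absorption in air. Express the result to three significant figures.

Using I₁d₁² = I₂d₂², d₂ = d₁·√(I₁/I₂).
I₁/I₂ = 127/2.80 = 45.36, so d₂ = 1.78 × √45.36 = 11.99 m.

12.0 m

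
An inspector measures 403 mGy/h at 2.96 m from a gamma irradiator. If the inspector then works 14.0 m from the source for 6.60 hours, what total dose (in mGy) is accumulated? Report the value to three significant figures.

119 mGy

Intensity scales as (d₁/d₂)², so rate at 14.0 m:
(2.96/14.0)² = 0.04470, so 403 × 0.04470 = 18.01 mGy/h.
Dose = rate × time = 18.01 mGy/h × 6.600 h = 118.9 mGy.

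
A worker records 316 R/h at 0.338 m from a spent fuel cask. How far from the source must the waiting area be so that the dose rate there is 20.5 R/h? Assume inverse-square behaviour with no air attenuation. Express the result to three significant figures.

1.33 m

Since intensity falls as 1/r², d₂ = d₁·√(I₁/I₂).
I₁/I₂ = 316/20.5 = 15.41, so d₂ = 0.338 × √15.41 = 1.327 m.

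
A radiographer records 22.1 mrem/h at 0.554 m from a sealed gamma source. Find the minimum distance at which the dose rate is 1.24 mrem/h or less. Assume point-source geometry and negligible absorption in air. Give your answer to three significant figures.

2.34 m

Intensity scales as (d₁/d₂)², so d₂ = d₁·√(I₁/I₂).
I₁/I₂ = 22.1/1.24 = 17.82, so d₂ = 0.554 × √17.82 = 2.339 m.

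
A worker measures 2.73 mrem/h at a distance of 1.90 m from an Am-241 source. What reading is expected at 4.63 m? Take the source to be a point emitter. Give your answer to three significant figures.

0.460 mrem/h

By the inverse-square law, the rate at 4.63 m is
2.73 × (1.90/4.63)² = 2.73 × 0.1684 = 0.4597 mrem/h.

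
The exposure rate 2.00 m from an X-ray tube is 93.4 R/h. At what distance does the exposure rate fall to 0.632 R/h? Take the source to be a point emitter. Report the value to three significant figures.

24.3 m

Using I₁d₁² = I₂d₂², d₂ = d₁·√(I₁/I₂).
I₁/I₂ = 93.4/0.632 = 147.8, so d₂ = 2.00 × √147.8 = 24.31 m.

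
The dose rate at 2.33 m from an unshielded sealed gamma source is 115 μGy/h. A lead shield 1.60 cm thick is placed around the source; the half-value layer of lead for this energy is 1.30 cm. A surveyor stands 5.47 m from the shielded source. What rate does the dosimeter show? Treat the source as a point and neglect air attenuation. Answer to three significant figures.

8.89 μGy/h

Distance alone: (2.33/5.47)² = 0.1814, so 115 × 0.1814 = 20.86 μGy/h.
Shield: 1.60/1.30 = 1.231 half-value layers → attenuation 2^(−1.231) = 0.4260.
Combined: 20.86 × 0.4260 = 8.886 μGy/h.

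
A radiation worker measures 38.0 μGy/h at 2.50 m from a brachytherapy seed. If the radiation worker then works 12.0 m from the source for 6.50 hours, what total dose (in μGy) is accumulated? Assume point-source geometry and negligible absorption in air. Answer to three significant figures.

10.7 μGy

By the inverse-square law, rate at 12.0 m:
(2.50/12.0)² = 0.04340, so 38.0 × 0.04340 = 1.649 μGy/h.
Dose = rate × time = 1.649 μGy/h × 6.500 h = 10.72 μGy.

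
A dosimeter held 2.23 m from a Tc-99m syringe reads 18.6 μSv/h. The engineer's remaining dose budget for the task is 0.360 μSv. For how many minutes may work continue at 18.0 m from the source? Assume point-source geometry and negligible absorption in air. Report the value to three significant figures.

Since intensity falls as 1/r², rate at 18.0 m:
(2.23/18.0)² = 0.01535, so 18.6 × 0.01535 = 0.2855 μSv/h.
Stay time = 0.360 μSv ÷ 0.2855 μSv/h = 1.261 h = 75.66 min.

75.7 min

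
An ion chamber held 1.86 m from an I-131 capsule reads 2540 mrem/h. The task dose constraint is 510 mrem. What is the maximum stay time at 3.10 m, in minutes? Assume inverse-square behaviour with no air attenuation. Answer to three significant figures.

By the inverse-square law, rate at 3.10 m:
2540 × (1.86/3.10)² = 2540 × 0.3600 = 914.4 mrem/h.
Stay time = 510 mrem ÷ 914.4 mrem/h = 0.5577 h = 33.46 min.

33.5 min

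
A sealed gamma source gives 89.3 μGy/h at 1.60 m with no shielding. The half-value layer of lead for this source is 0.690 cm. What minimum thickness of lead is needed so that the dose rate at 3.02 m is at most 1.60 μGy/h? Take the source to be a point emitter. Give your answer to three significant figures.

2.74 cm

At 3.02 m, distance alone gives 89.3 × (1.60/3.02)² = 89.3 × 0.2807 = 25.07 μGy/h.
Further attenuation needed: 25.07/1.60 = 15.67.
n = log₂(15.67) = 3.970 half-value layers.
Thickness = 3.970 × 0.690 cm = 2.739 cm.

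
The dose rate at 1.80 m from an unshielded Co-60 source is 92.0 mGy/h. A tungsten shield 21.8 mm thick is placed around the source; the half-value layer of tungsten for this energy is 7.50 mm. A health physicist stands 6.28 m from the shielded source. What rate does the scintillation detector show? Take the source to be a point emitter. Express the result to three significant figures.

1.01 mGy/h

Distance alone: 92.0 × (1.80/6.28)² = 92.0 × 0.08215 = 7.558 mGy/h.
Shield: 21.8/7.50 = 2.907 half-value layers → attenuation 2^(−2.907) = 0.1333.
Combined: 7.558 × 0.1333 = 1.007 mGy/h.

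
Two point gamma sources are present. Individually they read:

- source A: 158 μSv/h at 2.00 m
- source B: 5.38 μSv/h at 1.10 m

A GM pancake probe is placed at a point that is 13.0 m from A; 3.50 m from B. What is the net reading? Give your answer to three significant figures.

4.27 μSv/h

Each source contributes Iᵢ·(dᵢ/rᵢ)²; contributions add.
A: 158 × (2.00/13.0)² = 3.740 μSv/h
B: 5.38 × (1.10/3.50)² = 0.5314 μSv/h
Total = 3.740 + 0.5314 = 4.271 μSv/h.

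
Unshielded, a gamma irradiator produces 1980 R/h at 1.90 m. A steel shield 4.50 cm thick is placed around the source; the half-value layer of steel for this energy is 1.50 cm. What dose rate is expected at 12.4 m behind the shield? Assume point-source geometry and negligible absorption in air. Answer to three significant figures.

Distance alone: (1.90/12.4)² = 0.02348, so 1980 × 0.02348 = 46.49 R/h.
Shield: 4.50/1.50 = 3.000 half-value layers → attenuation 2^(−3.000) = 0.1250.
Combined: 46.49 × 0.1250 = 5.811 R/h.

5.81 R/h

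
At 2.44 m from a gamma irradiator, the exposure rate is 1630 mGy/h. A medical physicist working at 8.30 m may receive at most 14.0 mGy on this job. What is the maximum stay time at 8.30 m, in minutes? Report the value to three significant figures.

By the inverse-square law, rate at 8.30 m:
1630 × (2.44/8.30)² = 1630 × 0.08642 = 140.9 mGy/h.
Stay time = 14.0 mGy ÷ 140.9 mGy/h = 0.09936 h = 5.962 min.

5.96 min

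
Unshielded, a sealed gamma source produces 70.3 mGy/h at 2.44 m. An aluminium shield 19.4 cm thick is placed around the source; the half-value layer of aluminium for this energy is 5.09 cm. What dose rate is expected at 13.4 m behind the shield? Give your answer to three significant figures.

Distance alone: 70.3 × (2.44/13.4)² = 70.3 × 0.03316 = 2.331 mGy/h.
Shield: 19.4/5.09 = 3.811 half-value layers → attenuation 2^(−3.811) = 0.07125.
Combined: 2.331 × 0.07125 = 0.1661 mGy/h.

0.166 mGy/h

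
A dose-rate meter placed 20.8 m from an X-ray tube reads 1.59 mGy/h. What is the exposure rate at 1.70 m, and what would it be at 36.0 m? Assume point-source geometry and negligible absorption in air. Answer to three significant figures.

Using I₁d₁² = I₂d₂²,
At 1.70 m: (20.8/1.70)² = 149.7, so 1.59 × 149.7 = 238.0 mGy/h
At 36.0 m: (1.70/36.0)² = 0.002230, so 238.0 × 0.002230 = 0.5307 mGy/h.

238 mGy/h; 0.531 mGy/h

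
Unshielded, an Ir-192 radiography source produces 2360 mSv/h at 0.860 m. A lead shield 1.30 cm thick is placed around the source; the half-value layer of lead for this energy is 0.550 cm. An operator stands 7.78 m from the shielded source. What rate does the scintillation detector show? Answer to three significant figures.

Distance alone: (0.860/7.78)² = 0.01222, so 2360 × 0.01222 = 28.84 mSv/h.
Shield: 1.30/0.550 = 2.364 half-value layers → attenuation 2^(−2.364) = 0.1943.
Combined: 28.84 × 0.1943 = 5.604 mSv/h.

5.60 mSv/h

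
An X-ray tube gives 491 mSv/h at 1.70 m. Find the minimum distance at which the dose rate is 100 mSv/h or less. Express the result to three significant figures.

3.77 m

By the inverse-square law, d₂ = d₁·√(I₁/I₂).
I₁/I₂ = 491/100 = 4.910, so d₂ = 1.70 × √4.910 = 3.767 m.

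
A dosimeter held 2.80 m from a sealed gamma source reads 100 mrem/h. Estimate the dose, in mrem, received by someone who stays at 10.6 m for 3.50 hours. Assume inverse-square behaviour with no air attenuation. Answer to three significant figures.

By the inverse-square law, rate at 10.6 m:
(2.80/10.6)² = 0.06978, so 100 × 0.06978 = 6.978 mrem/h.
Dose = rate × time = 6.978 mrem/h × 3.500 h = 24.42 mrem.

24.4 mrem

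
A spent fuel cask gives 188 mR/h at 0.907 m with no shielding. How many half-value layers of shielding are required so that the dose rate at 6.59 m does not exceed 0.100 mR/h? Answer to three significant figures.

5.15 half-value layers

At 6.59 m, distance alone gives (0.907/6.59)² = 0.01894, so 188 × 0.01894 = 3.561 mR/h.
Further attenuation needed: 3.561/0.100 = 35.61.
n = log₂(35.61) = 5.154 half-value layers.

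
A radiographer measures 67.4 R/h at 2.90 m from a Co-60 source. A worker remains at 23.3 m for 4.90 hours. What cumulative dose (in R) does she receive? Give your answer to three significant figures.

5.12 R

By the inverse-square law, rate at 23.3 m:
67.4 × (2.90/23.3)² = 67.4 × 0.01549 = 1.044 R/h.
Dose = rate × time = 1.044 R/h × 4.900 h = 5.116 R.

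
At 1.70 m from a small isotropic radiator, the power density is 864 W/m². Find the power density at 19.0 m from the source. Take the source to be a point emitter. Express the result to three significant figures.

6.92 W/m²

By the inverse-square law, the rate at 19.0 m is
(1.70/19.0)² = 0.008006, so 864 × 0.008006 = 6.917 W/m².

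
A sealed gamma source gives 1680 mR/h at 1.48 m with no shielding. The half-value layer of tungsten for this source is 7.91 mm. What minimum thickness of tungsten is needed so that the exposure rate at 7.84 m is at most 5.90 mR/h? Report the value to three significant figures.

26.4 mm

At 7.84 m, distance alone gives (1.48/7.84)² = 0.03564, so 1680 × 0.03564 = 59.88 mR/h.
Further attenuation needed: 59.88/5.90 = 10.15.
n = log₂(10.15) = 3.343 half-value layers.
Thickness = 3.343 × 7.91 mm = 26.44 mm.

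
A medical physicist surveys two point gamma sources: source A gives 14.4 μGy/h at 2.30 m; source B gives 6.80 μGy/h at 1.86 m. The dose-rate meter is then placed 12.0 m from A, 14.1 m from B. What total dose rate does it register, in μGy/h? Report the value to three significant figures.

By superposition, sum each source's inverse-square contribution:
A: 14.4 × (2.30/12.0)² = 0.5290 μGy/h
B: 6.80 × (1.86/14.1)² = 0.1183 μGy/h
Total = 0.5290 + 0.1183 = 0.6473 μGy/h.

0.647 μGy/h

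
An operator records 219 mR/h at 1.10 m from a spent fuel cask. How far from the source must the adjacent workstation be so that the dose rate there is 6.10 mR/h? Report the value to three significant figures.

6.59 m

Using I₁d₁² = I₂d₂², d₂ = d₁·√(I₁/I₂).
I₁/I₂ = 219/6.10 = 35.90, so d₂ = 1.10 × √35.90 = 6.591 m.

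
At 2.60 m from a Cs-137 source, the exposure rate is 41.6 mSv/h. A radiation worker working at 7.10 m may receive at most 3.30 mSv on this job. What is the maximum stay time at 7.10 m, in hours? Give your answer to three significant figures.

Applying the 1/r² law, rate at 7.10 m:
(2.60/7.10)² = 0.1341, so 41.6 × 0.1341 = 5.579 mSv/h.
Stay time = 3.30 mSv ÷ 5.579 mSv/h = 0.5915 h.

0.592 h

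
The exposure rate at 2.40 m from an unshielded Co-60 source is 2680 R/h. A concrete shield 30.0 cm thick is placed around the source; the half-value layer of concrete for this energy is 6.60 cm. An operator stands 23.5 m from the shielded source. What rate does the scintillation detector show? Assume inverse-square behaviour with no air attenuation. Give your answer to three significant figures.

Distance alone: (2.40/23.5)² = 0.01043, so 2680 × 0.01043 = 27.95 R/h.
Shield: 30.0/6.60 = 4.545 half-value layers → attenuation 2^(−4.545) = 0.04284.
Combined: 27.95 × 0.04284 = 1.197 R/h.

1.20 R/h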